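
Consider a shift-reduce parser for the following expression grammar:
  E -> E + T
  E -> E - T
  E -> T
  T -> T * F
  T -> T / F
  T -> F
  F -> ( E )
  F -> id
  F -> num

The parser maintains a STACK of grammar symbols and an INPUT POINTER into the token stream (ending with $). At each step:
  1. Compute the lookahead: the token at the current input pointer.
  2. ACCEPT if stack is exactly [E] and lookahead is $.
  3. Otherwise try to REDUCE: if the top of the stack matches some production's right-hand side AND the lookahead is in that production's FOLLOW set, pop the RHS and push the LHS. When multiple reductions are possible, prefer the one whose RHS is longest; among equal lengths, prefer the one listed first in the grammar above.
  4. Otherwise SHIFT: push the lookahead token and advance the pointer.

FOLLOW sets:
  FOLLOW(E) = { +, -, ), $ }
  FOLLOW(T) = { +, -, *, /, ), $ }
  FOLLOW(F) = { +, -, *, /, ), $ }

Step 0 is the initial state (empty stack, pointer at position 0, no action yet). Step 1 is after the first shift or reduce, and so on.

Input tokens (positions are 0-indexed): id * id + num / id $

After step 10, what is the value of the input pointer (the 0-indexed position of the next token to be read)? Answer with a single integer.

Step 1: shift id. Stack=[id] ptr=1 lookahead=* remaining=[* id + num / id $]
Step 2: reduce F->id. Stack=[F] ptr=1 lookahead=* remaining=[* id + num / id $]
Step 3: reduce T->F. Stack=[T] ptr=1 lookahead=* remaining=[* id + num / id $]
Step 4: shift *. Stack=[T *] ptr=2 lookahead=id remaining=[id + num / id $]
Step 5: shift id. Stack=[T * id] ptr=3 lookahead=+ remaining=[+ num / id $]
Step 6: reduce F->id. Stack=[T * F] ptr=3 lookahead=+ remaining=[+ num / id $]
Step 7: reduce T->T * F. Stack=[T] ptr=3 lookahead=+ remaining=[+ num / id $]
Step 8: reduce E->T. Stack=[E] ptr=3 lookahead=+ remaining=[+ num / id $]
Step 9: shift +. Stack=[E +] ptr=4 lookahead=num remaining=[num / id $]
Step 10: shift num. Stack=[E + num] ptr=5 lookahead=/ remaining=[/ id $]

Answer: 5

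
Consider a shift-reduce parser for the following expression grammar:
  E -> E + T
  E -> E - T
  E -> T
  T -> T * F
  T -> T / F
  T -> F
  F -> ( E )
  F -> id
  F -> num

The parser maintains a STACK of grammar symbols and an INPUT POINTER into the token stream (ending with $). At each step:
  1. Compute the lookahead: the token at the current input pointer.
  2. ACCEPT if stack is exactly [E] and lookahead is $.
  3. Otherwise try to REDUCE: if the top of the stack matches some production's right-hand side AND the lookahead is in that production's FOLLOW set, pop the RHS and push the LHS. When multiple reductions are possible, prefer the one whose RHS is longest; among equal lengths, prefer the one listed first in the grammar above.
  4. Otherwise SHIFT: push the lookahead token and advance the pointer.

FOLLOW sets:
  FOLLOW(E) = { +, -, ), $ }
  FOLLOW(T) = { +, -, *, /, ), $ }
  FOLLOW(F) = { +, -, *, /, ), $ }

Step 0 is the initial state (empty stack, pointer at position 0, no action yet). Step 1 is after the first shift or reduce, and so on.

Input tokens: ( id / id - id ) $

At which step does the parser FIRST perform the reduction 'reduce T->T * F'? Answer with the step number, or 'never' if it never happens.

Step 1: shift (. Stack=[(] ptr=1 lookahead=id remaining=[id / id - id ) $]
Step 2: shift id. Stack=[( id] ptr=2 lookahead=/ remaining=[/ id - id ) $]
Step 3: reduce F->id. Stack=[( F] ptr=2 lookahead=/ remaining=[/ id - id ) $]
Step 4: reduce T->F. Stack=[( T] ptr=2 lookahead=/ remaining=[/ id - id ) $]
Step 5: shift /. Stack=[( T /] ptr=3 lookahead=id remaining=[id - id ) $]
Step 6: shift id. Stack=[( T / id] ptr=4 lookahead=- remaining=[- id ) $]
Step 7: reduce F->id. Stack=[( T / F] ptr=4 lookahead=- remaining=[- id ) $]
Step 8: reduce T->T / F. Stack=[( T] ptr=4 lookahead=- remaining=[- id ) $]
Step 9: reduce E->T. Stack=[( E] ptr=4 lookahead=- remaining=[- id ) $]
Step 10: shift -. Stack=[( E -] ptr=5 lookahead=id remaining=[id ) $]
Step 11: shift id. Stack=[( E - id] ptr=6 lookahead=) remaining=[) $]
Step 12: reduce F->id. Stack=[( E - F] ptr=6 lookahead=) remaining=[) $]
Step 13: reduce T->F. Stack=[( E - T] ptr=6 lookahead=) remaining=[) $]
Step 14: reduce E->E - T. Stack=[( E] ptr=6 lookahead=) remaining=[) $]
Step 15: shift ). Stack=[( E )] ptr=7 lookahead=$ remaining=[$]
Step 16: reduce F->( E ). Stack=[F] ptr=7 lookahead=$ remaining=[$]
Step 17: reduce T->F. Stack=[T] ptr=7 lookahead=$ remaining=[$]
Step 18: reduce E->T. Stack=[E] ptr=7 lookahead=$ remaining=[$]
Step 19: accept. Stack=[E] ptr=7 lookahead=$ remaining=[$]

Answer: never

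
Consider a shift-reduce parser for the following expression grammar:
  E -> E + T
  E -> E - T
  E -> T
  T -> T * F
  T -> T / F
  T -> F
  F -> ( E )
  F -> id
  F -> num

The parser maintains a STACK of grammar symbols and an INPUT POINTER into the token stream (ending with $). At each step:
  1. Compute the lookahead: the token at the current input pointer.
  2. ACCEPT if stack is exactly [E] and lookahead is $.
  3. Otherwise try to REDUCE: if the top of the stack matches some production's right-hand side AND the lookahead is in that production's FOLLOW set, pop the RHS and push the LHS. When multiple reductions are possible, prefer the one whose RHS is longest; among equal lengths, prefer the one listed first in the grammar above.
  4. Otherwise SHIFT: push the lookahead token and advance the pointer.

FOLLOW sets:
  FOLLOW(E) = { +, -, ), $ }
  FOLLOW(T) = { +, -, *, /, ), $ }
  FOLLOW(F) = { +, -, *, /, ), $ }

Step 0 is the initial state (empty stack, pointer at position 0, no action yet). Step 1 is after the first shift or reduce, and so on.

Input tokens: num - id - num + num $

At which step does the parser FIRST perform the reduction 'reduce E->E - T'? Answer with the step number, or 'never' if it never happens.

Answer: 9

Derivation:
Step 1: shift num. Stack=[num] ptr=1 lookahead=- remaining=[- id - num + num $]
Step 2: reduce F->num. Stack=[F] ptr=1 lookahead=- remaining=[- id - num + num $]
Step 3: reduce T->F. Stack=[T] ptr=1 lookahead=- remaining=[- id - num + num $]
Step 4: reduce E->T. Stack=[E] ptr=1 lookahead=- remaining=[- id - num + num $]
Step 5: shift -. Stack=[E -] ptr=2 lookahead=id remaining=[id - num + num $]
Step 6: shift id. Stack=[E - id] ptr=3 lookahead=- remaining=[- num + num $]
Step 7: reduce F->id. Stack=[E - F] ptr=3 lookahead=- remaining=[- num + num $]
Step 8: reduce T->F. Stack=[E - T] ptr=3 lookahead=- remaining=[- num + num $]
Step 9: reduce E->E - T. Stack=[E] ptr=3 lookahead=- remaining=[- num + num $]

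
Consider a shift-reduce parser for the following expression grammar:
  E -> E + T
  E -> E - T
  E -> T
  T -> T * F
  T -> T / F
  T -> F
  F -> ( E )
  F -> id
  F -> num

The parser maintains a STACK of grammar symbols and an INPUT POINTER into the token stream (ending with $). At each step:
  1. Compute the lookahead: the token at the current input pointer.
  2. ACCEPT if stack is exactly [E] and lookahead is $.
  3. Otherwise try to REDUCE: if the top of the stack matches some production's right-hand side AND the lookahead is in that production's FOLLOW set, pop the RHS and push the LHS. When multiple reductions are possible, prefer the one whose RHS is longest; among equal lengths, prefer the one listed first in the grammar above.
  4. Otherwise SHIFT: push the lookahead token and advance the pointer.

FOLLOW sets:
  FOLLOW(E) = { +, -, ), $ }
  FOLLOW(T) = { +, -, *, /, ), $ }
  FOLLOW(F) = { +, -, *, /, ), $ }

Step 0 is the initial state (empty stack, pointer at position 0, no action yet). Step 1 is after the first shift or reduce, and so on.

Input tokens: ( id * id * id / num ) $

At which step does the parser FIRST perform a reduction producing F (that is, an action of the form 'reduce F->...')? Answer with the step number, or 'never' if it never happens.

Step 1: shift (. Stack=[(] ptr=1 lookahead=id remaining=[id * id * id / num ) $]
Step 2: shift id. Stack=[( id] ptr=2 lookahead=* remaining=[* id * id / num ) $]
Step 3: reduce F->id. Stack=[( F] ptr=2 lookahead=* remaining=[* id * id / num ) $]

Answer: 3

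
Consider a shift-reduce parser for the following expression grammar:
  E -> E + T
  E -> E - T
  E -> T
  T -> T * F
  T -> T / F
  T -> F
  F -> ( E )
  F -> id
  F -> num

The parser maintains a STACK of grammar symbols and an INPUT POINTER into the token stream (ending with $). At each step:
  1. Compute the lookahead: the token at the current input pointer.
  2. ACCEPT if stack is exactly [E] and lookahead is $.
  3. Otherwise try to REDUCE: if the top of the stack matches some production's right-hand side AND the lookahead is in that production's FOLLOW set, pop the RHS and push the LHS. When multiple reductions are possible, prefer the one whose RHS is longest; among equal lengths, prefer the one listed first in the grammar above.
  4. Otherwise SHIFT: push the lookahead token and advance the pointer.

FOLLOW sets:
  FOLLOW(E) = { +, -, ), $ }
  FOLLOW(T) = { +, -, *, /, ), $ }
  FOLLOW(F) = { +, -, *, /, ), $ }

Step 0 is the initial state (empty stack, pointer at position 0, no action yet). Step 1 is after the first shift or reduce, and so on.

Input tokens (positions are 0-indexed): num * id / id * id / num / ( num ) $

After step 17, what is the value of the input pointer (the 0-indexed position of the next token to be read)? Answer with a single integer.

Answer: 9

Derivation:
Step 1: shift num. Stack=[num] ptr=1 lookahead=* remaining=[* id / id * id / num / ( num ) $]
Step 2: reduce F->num. Stack=[F] ptr=1 lookahead=* remaining=[* id / id * id / num / ( num ) $]
Step 3: reduce T->F. Stack=[T] ptr=1 lookahead=* remaining=[* id / id * id / num / ( num ) $]
Step 4: shift *. Stack=[T *] ptr=2 lookahead=id remaining=[id / id * id / num / ( num ) $]
Step 5: shift id. Stack=[T * id] ptr=3 lookahead=/ remaining=[/ id * id / num / ( num ) $]
Step 6: reduce F->id. Stack=[T * F] ptr=3 lookahead=/ remaining=[/ id * id / num / ( num ) $]
Step 7: reduce T->T * F. Stack=[T] ptr=3 lookahead=/ remaining=[/ id * id / num / ( num ) $]
Step 8: shift /. Stack=[T /] ptr=4 lookahead=id remaining=[id * id / num / ( num ) $]
Step 9: shift id. Stack=[T / id] ptr=5 lookahead=* remaining=[* id / num / ( num ) $]
Step 10: reduce F->id. Stack=[T / F] ptr=5 lookahead=* remaining=[* id / num / ( num ) $]
Step 11: reduce T->T / F. Stack=[T] ptr=5 lookahead=* remaining=[* id / num / ( num ) $]
Step 12: shift *. Stack=[T *] ptr=6 lookahead=id remaining=[id / num / ( num ) $]
Step 13: shift id. Stack=[T * id] ptr=7 lookahead=/ remaining=[/ num / ( num ) $]
Step 14: reduce F->id. Stack=[T * F] ptr=7 lookahead=/ remaining=[/ num / ( num ) $]
Step 15: reduce T->T * F. Stack=[T] ptr=7 lookahead=/ remaining=[/ num / ( num ) $]
Step 16: shift /. Stack=[T /] ptr=8 lookahead=num remaining=[num / ( num ) $]
Step 17: shift num. Stack=[T / num] ptr=9 lookahead=/ remaining=[/ ( num ) $]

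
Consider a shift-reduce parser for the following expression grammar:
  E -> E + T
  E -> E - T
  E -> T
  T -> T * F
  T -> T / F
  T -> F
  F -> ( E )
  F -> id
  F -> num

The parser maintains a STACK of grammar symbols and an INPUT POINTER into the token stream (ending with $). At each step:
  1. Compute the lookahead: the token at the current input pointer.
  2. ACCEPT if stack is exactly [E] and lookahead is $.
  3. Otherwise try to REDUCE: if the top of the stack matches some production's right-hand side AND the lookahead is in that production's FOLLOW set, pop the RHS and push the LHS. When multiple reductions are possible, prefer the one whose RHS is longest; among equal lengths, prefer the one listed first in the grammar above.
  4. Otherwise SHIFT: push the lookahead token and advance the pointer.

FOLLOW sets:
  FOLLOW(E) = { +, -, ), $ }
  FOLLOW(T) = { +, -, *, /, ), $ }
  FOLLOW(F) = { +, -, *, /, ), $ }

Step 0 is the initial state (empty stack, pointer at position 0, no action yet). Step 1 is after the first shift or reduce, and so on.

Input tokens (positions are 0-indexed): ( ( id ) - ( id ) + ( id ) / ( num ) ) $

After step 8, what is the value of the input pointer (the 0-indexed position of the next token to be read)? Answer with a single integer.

Answer: 4

Derivation:
Step 1: shift (. Stack=[(] ptr=1 lookahead=( remaining=[( id ) - ( id ) + ( id ) / ( num ) ) $]
Step 2: shift (. Stack=[( (] ptr=2 lookahead=id remaining=[id ) - ( id ) + ( id ) / ( num ) ) $]
Step 3: shift id. Stack=[( ( id] ptr=3 lookahead=) remaining=[) - ( id ) + ( id ) / ( num ) ) $]
Step 4: reduce F->id. Stack=[( ( F] ptr=3 lookahead=) remaining=[) - ( id ) + ( id ) / ( num ) ) $]
Step 5: reduce T->F. Stack=[( ( T] ptr=3 lookahead=) remaining=[) - ( id ) + ( id ) / ( num ) ) $]
Step 6: reduce E->T. Stack=[( ( E] ptr=3 lookahead=) remaining=[) - ( id ) + ( id ) / ( num ) ) $]
Step 7: shift ). Stack=[( ( E )] ptr=4 lookahead=- remaining=[- ( id ) + ( id ) / ( num ) ) $]
Step 8: reduce F->( E ). Stack=[( F] ptr=4 lookahead=- remaining=[- ( id ) + ( id ) / ( num ) ) $]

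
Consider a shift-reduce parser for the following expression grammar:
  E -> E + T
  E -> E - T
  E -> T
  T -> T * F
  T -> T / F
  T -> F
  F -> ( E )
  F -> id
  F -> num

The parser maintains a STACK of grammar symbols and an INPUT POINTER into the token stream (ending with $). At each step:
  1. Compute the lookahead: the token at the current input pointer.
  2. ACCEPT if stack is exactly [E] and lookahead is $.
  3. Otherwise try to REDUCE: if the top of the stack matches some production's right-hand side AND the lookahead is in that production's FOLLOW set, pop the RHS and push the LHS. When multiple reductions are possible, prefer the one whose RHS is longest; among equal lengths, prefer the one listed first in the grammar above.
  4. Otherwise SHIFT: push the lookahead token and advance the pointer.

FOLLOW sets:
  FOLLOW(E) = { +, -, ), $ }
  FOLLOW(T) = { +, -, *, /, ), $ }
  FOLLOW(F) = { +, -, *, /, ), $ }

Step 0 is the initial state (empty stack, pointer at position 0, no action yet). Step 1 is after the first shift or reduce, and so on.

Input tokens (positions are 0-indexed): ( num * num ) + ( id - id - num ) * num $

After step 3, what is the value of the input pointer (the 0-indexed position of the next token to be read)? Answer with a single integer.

Answer: 2

Derivation:
Step 1: shift (. Stack=[(] ptr=1 lookahead=num remaining=[num * num ) + ( id - id - num ) * num $]
Step 2: shift num. Stack=[( num] ptr=2 lookahead=* remaining=[* num ) + ( id - id - num ) * num $]
Step 3: reduce F->num. Stack=[( F] ptr=2 lookahead=* remaining=[* num ) + ( id - id - num ) * num $]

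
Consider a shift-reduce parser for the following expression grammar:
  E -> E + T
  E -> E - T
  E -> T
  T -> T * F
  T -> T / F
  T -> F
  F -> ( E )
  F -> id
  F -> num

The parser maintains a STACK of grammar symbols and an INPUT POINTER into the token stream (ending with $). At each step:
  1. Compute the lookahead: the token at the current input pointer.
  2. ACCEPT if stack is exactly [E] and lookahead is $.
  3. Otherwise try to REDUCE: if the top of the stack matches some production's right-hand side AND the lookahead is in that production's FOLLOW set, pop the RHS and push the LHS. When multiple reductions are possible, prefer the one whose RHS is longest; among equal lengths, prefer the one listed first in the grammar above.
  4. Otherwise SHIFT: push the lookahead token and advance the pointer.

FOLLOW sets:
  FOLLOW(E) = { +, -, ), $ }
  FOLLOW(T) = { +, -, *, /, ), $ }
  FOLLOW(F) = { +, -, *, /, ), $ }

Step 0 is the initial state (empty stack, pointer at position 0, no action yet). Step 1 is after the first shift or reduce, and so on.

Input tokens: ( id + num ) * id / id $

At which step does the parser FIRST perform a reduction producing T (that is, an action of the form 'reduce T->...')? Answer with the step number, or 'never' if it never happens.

Step 1: shift (. Stack=[(] ptr=1 lookahead=id remaining=[id + num ) * id / id $]
Step 2: shift id. Stack=[( id] ptr=2 lookahead=+ remaining=[+ num ) * id / id $]
Step 3: reduce F->id. Stack=[( F] ptr=2 lookahead=+ remaining=[+ num ) * id / id $]
Step 4: reduce T->F. Stack=[( T] ptr=2 lookahead=+ remaining=[+ num ) * id / id $]

Answer: 4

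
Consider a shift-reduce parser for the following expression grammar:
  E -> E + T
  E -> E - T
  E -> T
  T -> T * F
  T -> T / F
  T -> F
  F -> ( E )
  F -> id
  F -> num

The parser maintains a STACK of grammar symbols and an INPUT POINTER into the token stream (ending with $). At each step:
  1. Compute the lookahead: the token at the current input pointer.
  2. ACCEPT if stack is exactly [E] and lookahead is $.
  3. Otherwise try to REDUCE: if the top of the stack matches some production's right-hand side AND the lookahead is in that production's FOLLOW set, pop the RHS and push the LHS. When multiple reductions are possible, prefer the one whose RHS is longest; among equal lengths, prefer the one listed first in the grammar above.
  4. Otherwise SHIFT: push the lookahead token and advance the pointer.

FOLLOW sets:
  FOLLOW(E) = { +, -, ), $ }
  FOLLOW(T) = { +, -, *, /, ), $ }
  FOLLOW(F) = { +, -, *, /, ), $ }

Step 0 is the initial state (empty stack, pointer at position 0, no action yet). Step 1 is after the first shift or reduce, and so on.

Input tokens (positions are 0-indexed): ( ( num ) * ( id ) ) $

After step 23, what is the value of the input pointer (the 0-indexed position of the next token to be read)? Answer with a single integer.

Answer: 9

Derivation:
Step 1: shift (. Stack=[(] ptr=1 lookahead=( remaining=[( num ) * ( id ) ) $]
Step 2: shift (. Stack=[( (] ptr=2 lookahead=num remaining=[num ) * ( id ) ) $]
Step 3: shift num. Stack=[( ( num] ptr=3 lookahead=) remaining=[) * ( id ) ) $]
Step 4: reduce F->num. Stack=[( ( F] ptr=3 lookahead=) remaining=[) * ( id ) ) $]
Step 5: reduce T->F. Stack=[( ( T] ptr=3 lookahead=) remaining=[) * ( id ) ) $]
Step 6: reduce E->T. Stack=[( ( E] ptr=3 lookahead=) remaining=[) * ( id ) ) $]
Step 7: shift ). Stack=[( ( E )] ptr=4 lookahead=* remaining=[* ( id ) ) $]
Step 8: reduce F->( E ). Stack=[( F] ptr=4 lookahead=* remaining=[* ( id ) ) $]
Step 9: reduce T->F. Stack=[( T] ptr=4 lookahead=* remaining=[* ( id ) ) $]
Step 10: shift *. Stack=[( T *] ptr=5 lookahead=( remaining=[( id ) ) $]
Step 11: shift (. Stack=[( T * (] ptr=6 lookahead=id remaining=[id ) ) $]
Step 12: shift id. Stack=[( T * ( id] ptr=7 lookahead=) remaining=[) ) $]
Step 13: reduce F->id. Stack=[( T * ( F] ptr=7 lookahead=) remaining=[) ) $]
Step 14: reduce T->F. Stack=[( T * ( T] ptr=7 lookahead=) remaining=[) ) $]
Step 15: reduce E->T. Stack=[( T * ( E] ptr=7 lookahead=) remaining=[) ) $]
Step 16: shift ). Stack=[( T * ( E )] ptr=8 lookahead=) remaining=[) $]
Step 17: reduce F->( E ). Stack=[( T * F] ptr=8 lookahead=) remaining=[) $]
Step 18: reduce T->T * F. Stack=[( T] ptr=8 lookahead=) remaining=[) $]
Step 19: reduce E->T. Stack=[( E] ptr=8 lookahead=) remaining=[) $]
Step 20: shift ). Stack=[( E )] ptr=9 lookahead=$ remaining=[$]
Step 21: reduce F->( E ). Stack=[F] ptr=9 lookahead=$ remaining=[$]
Step 22: reduce T->F. Stack=[T] ptr=9 lookahead=$ remaining=[$]
Step 23: reduce E->T. Stack=[E] ptr=9 lookahead=$ remaining=[$]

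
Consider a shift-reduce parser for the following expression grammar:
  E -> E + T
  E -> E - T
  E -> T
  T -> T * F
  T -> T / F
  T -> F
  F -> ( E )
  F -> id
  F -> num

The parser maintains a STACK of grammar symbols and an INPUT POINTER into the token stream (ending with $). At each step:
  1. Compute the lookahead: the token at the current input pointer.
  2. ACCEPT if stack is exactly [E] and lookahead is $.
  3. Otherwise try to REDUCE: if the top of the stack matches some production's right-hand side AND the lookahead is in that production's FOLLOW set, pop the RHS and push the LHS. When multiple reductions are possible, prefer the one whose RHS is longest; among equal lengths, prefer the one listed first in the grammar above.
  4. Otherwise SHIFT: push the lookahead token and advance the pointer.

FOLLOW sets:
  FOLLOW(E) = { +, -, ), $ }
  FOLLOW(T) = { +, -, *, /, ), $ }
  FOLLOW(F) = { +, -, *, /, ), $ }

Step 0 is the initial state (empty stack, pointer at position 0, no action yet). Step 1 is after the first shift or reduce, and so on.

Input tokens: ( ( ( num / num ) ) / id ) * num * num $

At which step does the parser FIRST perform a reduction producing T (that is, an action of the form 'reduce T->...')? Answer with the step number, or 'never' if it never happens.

Answer: 6

Derivation:
Step 1: shift (. Stack=[(] ptr=1 lookahead=( remaining=[( ( num / num ) ) / id ) * num * num $]
Step 2: shift (. Stack=[( (] ptr=2 lookahead=( remaining=[( num / num ) ) / id ) * num * num $]
Step 3: shift (. Stack=[( ( (] ptr=3 lookahead=num remaining=[num / num ) ) / id ) * num * num $]
Step 4: shift num. Stack=[( ( ( num] ptr=4 lookahead=/ remaining=[/ num ) ) / id ) * num * num $]
Step 5: reduce F->num. Stack=[( ( ( F] ptr=4 lookahead=/ remaining=[/ num ) ) / id ) * num * num $]
Step 6: reduce T->F. Stack=[( ( ( T] ptr=4 lookahead=/ remaining=[/ num ) ) / id ) * num * num $]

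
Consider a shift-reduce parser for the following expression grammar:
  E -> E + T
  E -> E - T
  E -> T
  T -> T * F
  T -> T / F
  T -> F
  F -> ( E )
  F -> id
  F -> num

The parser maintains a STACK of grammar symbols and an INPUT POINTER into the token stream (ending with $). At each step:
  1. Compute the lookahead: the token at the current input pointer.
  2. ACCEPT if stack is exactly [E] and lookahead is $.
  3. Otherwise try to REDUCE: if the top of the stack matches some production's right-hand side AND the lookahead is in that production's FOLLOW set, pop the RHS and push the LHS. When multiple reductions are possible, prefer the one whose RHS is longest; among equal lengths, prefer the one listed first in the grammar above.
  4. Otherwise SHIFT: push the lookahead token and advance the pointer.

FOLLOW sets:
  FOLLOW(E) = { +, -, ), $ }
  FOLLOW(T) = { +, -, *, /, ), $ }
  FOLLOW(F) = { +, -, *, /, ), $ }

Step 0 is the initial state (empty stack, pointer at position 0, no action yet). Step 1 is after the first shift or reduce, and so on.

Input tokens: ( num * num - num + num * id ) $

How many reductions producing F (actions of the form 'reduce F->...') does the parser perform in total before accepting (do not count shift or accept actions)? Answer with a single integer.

Answer: 6

Derivation:
Step 1: shift (. Stack=[(] ptr=1 lookahead=num remaining=[num * num - num + num * id ) $]
Step 2: shift num. Stack=[( num] ptr=2 lookahead=* remaining=[* num - num + num * id ) $]
Step 3: reduce F->num. Stack=[( F] ptr=2 lookahead=* remaining=[* num - num + num * id ) $]
Step 4: reduce T->F. Stack=[( T] ptr=2 lookahead=* remaining=[* num - num + num * id ) $]
Step 5: shift *. Stack=[( T *] ptr=3 lookahead=num remaining=[num - num + num * id ) $]
Step 6: shift num. Stack=[( T * num] ptr=4 lookahead=- remaining=[- num + num * id ) $]
Step 7: reduce F->num. Stack=[( T * F] ptr=4 lookahead=- remaining=[- num + num * id ) $]
Step 8: reduce T->T * F. Stack=[( T] ptr=4 lookahead=- remaining=[- num + num * id ) $]
Step 9: reduce E->T. Stack=[( E] ptr=4 lookahead=- remaining=[- num + num * id ) $]
Step 10: shift -. Stack=[( E -] ptr=5 lookahead=num remaining=[num + num * id ) $]
Step 11: shift num. Stack=[( E - num] ptr=6 lookahead=+ remaining=[+ num * id ) $]
Step 12: reduce F->num. Stack=[( E - F] ptr=6 lookahead=+ remaining=[+ num * id ) $]
Step 13: reduce T->F. Stack=[( E - T] ptr=6 lookahead=+ remaining=[+ num * id ) $]
Step 14: reduce E->E - T. Stack=[( E] ptr=6 lookahead=+ remaining=[+ num * id ) $]
Step 15: shift +. Stack=[( E +] ptr=7 lookahead=num remaining=[num * id ) $]
Step 16: shift num. Stack=[( E + num] ptr=8 lookahead=* remaining=[* id ) $]
Step 17: reduce F->num. Stack=[( E + F] ptr=8 lookahead=* remaining=[* id ) $]
Step 18: reduce T->F. Stack=[( E + T] ptr=8 lookahead=* remaining=[* id ) $]
Step 19: shift *. Stack=[( E + T *] ptr=9 lookahead=id remaining=[id ) $]
Step 20: shift id. Stack=[( E + T * id] ptr=10 lookahead=) remaining=[) $]
Step 21: reduce F->id. Stack=[( E + T * F] ptr=10 lookahead=) remaining=[) $]
Step 22: reduce T->T * F. Stack=[( E + T] ptr=10 lookahead=) remaining=[) $]
Step 23: reduce E->E + T. Stack=[( E] ptr=10 lookahead=) remaining=[) $]
Step 24: shift ). Stack=[( E )] ptr=11 lookahead=$ remaining=[$]
Step 25: reduce F->( E ). Stack=[F] ptr=11 lookahead=$ remaining=[$]
Step 26: reduce T->F. Stack=[T] ptr=11 lookahead=$ remaining=[$]
Step 27: reduce E->T. Stack=[E] ptr=11 lookahead=$ remaining=[$]
Step 28: accept. Stack=[E] ptr=11 lookahead=$ remaining=[$]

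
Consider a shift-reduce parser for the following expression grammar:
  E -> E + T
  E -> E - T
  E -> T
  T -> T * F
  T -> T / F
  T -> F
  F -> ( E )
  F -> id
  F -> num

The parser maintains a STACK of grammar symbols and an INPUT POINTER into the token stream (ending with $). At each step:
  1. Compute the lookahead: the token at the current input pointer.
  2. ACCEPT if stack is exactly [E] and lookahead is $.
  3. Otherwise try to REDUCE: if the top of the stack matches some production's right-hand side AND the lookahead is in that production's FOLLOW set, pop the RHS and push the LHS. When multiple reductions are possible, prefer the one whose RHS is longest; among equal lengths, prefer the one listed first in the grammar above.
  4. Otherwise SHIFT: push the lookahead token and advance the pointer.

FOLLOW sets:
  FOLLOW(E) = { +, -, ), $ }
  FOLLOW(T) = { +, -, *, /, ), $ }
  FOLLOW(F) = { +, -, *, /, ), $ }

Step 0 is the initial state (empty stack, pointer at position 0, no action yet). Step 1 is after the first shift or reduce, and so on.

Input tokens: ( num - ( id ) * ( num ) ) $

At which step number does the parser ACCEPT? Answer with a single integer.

Answer: 29

Derivation:
Step 1: shift (. Stack=[(] ptr=1 lookahead=num remaining=[num - ( id ) * ( num ) ) $]
Step 2: shift num. Stack=[( num] ptr=2 lookahead=- remaining=[- ( id ) * ( num ) ) $]
Step 3: reduce F->num. Stack=[( F] ptr=2 lookahead=- remaining=[- ( id ) * ( num ) ) $]
Step 4: reduce T->F. Stack=[( T] ptr=2 lookahead=- remaining=[- ( id ) * ( num ) ) $]
Step 5: reduce E->T. Stack=[( E] ptr=2 lookahead=- remaining=[- ( id ) * ( num ) ) $]
Step 6: shift -. Stack=[( E -] ptr=3 lookahead=( remaining=[( id ) * ( num ) ) $]
Step 7: shift (. Stack=[( E - (] ptr=4 lookahead=id remaining=[id ) * ( num ) ) $]
Step 8: shift id. Stack=[( E - ( id] ptr=5 lookahead=) remaining=[) * ( num ) ) $]
Step 9: reduce F->id. Stack=[( E - ( F] ptr=5 lookahead=) remaining=[) * ( num ) ) $]
Step 10: reduce T->F. Stack=[( E - ( T] ptr=5 lookahead=) remaining=[) * ( num ) ) $]
Step 11: reduce E->T. Stack=[( E - ( E] ptr=5 lookahead=) remaining=[) * ( num ) ) $]
Step 12: shift ). Stack=[( E - ( E )] ptr=6 lookahead=* remaining=[* ( num ) ) $]
Step 13: reduce F->( E ). Stack=[( E - F] ptr=6 lookahead=* remaining=[* ( num ) ) $]
Step 14: reduce T->F. Stack=[( E - T] ptr=6 lookahead=* remaining=[* ( num ) ) $]
Step 15: shift *. Stack=[( E - T *] ptr=7 lookahead=( remaining=[( num ) ) $]
Step 16: shift (. Stack=[( E - T * (] ptr=8 lookahead=num remaining=[num ) ) $]
Step 17: shift num. Stack=[( E - T * ( num] ptr=9 lookahead=) remaining=[) ) $]
Step 18: reduce F->num. Stack=[( E - T * ( F] ptr=9 lookahead=) remaining=[) ) $]
Step 19: reduce T->F. Stack=[( E - T * ( T] ptr=9 lookahead=) remaining=[) ) $]
Step 20: reduce E->T. Stack=[( E - T * ( E] ptr=9 lookahead=) remaining=[) ) $]
Step 21: shift ). Stack=[( E - T * ( E )] ptr=10 lookahead=) remaining=[) $]
Step 22: reduce F->( E ). Stack=[( E - T * F] ptr=10 lookahead=) remaining=[) $]
Step 23: reduce T->T * F. Stack=[( E - T] ptr=10 lookahead=) remaining=[) $]
Step 24: reduce E->E - T. Stack=[( E] ptr=10 lookahead=) remaining=[) $]
Step 25: shift ). Stack=[( E )] ptr=11 lookahead=$ remaining=[$]
Step 26: reduce F->( E ). Stack=[F] ptr=11 lookahead=$ remaining=[$]
Step 27: reduce T->F. Stack=[T] ptr=11 lookahead=$ remaining=[$]
Step 28: reduce E->T. Stack=[E] ptr=11 lookahead=$ remaining=[$]
Step 29: accept. Stack=[E] ptr=11 lookahead=$ remaining=[$]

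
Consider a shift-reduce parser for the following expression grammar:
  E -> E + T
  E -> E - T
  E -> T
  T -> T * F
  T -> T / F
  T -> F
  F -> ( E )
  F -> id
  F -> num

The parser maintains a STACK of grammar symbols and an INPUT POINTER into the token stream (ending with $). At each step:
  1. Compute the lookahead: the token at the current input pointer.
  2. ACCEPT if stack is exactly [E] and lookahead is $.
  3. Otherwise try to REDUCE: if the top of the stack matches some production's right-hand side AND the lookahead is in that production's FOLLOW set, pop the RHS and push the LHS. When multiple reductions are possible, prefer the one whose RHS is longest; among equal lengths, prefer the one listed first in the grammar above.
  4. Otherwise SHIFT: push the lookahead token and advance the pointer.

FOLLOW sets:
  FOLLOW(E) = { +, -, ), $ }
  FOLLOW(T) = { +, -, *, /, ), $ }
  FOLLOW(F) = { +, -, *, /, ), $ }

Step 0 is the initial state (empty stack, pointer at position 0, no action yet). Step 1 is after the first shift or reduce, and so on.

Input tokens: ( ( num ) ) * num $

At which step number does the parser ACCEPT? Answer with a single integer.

Answer: 19

Derivation:
Step 1: shift (. Stack=[(] ptr=1 lookahead=( remaining=[( num ) ) * num $]
Step 2: shift (. Stack=[( (] ptr=2 lookahead=num remaining=[num ) ) * num $]
Step 3: shift num. Stack=[( ( num] ptr=3 lookahead=) remaining=[) ) * num $]
Step 4: reduce F->num. Stack=[( ( F] ptr=3 lookahead=) remaining=[) ) * num $]
Step 5: reduce T->F. Stack=[( ( T] ptr=3 lookahead=) remaining=[) ) * num $]
Step 6: reduce E->T. Stack=[( ( E] ptr=3 lookahead=) remaining=[) ) * num $]
Step 7: shift ). Stack=[( ( E )] ptr=4 lookahead=) remaining=[) * num $]
Step 8: reduce F->( E ). Stack=[( F] ptr=4 lookahead=) remaining=[) * num $]
Step 9: reduce T->F. Stack=[( T] ptr=4 lookahead=) remaining=[) * num $]
Step 10: reduce E->T. Stack=[( E] ptr=4 lookahead=) remaining=[) * num $]
Step 11: shift ). Stack=[( E )] ptr=5 lookahead=* remaining=[* num $]
Step 12: reduce F->( E ). Stack=[F] ptr=5 lookahead=* remaining=[* num $]
Step 13: reduce T->F. Stack=[T] ptr=5 lookahead=* remaining=[* num $]
Step 14: shift *. Stack=[T *] ptr=6 lookahead=num remaining=[num $]
Step 15: shift num. Stack=[T * num] ptr=7 lookahead=$ remaining=[$]
Step 16: reduce F->num. Stack=[T * F] ptr=7 lookahead=$ remaining=[$]
Step 17: reduce T->T * F. Stack=[T] ptr=7 lookahead=$ remaining=[$]
Step 18: reduce E->T. Stack=[E] ptr=7 lookahead=$ remaining=[$]
Step 19: accept. Stack=[E] ptr=7 lookahead=$ remaining=[$]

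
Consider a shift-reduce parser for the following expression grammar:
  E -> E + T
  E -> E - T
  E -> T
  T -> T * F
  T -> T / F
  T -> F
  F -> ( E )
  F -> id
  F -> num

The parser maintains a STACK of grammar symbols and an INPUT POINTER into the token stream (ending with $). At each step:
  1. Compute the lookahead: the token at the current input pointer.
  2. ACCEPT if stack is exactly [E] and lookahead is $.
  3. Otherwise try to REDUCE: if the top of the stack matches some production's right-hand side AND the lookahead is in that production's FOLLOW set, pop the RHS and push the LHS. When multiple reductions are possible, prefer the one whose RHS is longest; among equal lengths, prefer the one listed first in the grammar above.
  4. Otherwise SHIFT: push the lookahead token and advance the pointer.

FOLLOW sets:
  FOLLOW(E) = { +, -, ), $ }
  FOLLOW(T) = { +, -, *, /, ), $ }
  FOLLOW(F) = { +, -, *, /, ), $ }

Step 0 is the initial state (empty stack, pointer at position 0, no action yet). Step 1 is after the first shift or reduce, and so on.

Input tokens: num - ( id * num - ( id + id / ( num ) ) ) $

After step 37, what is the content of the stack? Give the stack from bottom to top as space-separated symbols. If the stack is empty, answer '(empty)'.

Step 1: shift num. Stack=[num] ptr=1 lookahead=- remaining=[- ( id * num - ( id + id / ( num ) ) ) $]
Step 2: reduce F->num. Stack=[F] ptr=1 lookahead=- remaining=[- ( id * num - ( id + id / ( num ) ) ) $]
Step 3: reduce T->F. Stack=[T] ptr=1 lookahead=- remaining=[- ( id * num - ( id + id / ( num ) ) ) $]
Step 4: reduce E->T. Stack=[E] ptr=1 lookahead=- remaining=[- ( id * num - ( id + id / ( num ) ) ) $]
Step 5: shift -. Stack=[E -] ptr=2 lookahead=( remaining=[( id * num - ( id + id / ( num ) ) ) $]
Step 6: shift (. Stack=[E - (] ptr=3 lookahead=id remaining=[id * num - ( id + id / ( num ) ) ) $]
Step 7: shift id. Stack=[E - ( id] ptr=4 lookahead=* remaining=[* num - ( id + id / ( num ) ) ) $]
Step 8: reduce F->id. Stack=[E - ( F] ptr=4 lookahead=* remaining=[* num - ( id + id / ( num ) ) ) $]
Step 9: reduce T->F. Stack=[E - ( T] ptr=4 lookahead=* remaining=[* num - ( id + id / ( num ) ) ) $]
Step 10: shift *. Stack=[E - ( T *] ptr=5 lookahead=num remaining=[num - ( id + id / ( num ) ) ) $]
Step 11: shift num. Stack=[E - ( T * num] ptr=6 lookahead=- remaining=[- ( id + id / ( num ) ) ) $]
Step 12: reduce F->num. Stack=[E - ( T * F] ptr=6 lookahead=- remaining=[- ( id + id / ( num ) ) ) $]
Step 13: reduce T->T * F. Stack=[E - ( T] ptr=6 lookahead=- remaining=[- ( id + id / ( num ) ) ) $]
Step 14: reduce E->T. Stack=[E - ( E] ptr=6 lookahead=- remaining=[- ( id + id / ( num ) ) ) $]
Step 15: shift -. Stack=[E - ( E -] ptr=7 lookahead=( remaining=[( id + id / ( num ) ) ) $]
Step 16: shift (. Stack=[E - ( E - (] ptr=8 lookahead=id remaining=[id + id / ( num ) ) ) $]
Step 17: shift id. Stack=[E - ( E - ( id] ptr=9 lookahead=+ remaining=[+ id / ( num ) ) ) $]
Step 18: reduce F->id. Stack=[E - ( E - ( F] ptr=9 lookahead=+ remaining=[+ id / ( num ) ) ) $]
Step 19: reduce T->F. Stack=[E - ( E - ( T] ptr=9 lookahead=+ remaining=[+ id / ( num ) ) ) $]
Step 20: reduce E->T. Stack=[E - ( E - ( E] ptr=9 lookahead=+ remaining=[+ id / ( num ) ) ) $]
Step 21: shift +. Stack=[E - ( E - ( E +] ptr=10 lookahead=id remaining=[id / ( num ) ) ) $]
Step 22: shift id. Stack=[E - ( E - ( E + id] ptr=11 lookahead=/ remaining=[/ ( num ) ) ) $]
Step 23: reduce F->id. Stack=[E - ( E - ( E + F] ptr=11 lookahead=/ remaining=[/ ( num ) ) ) $]
Step 24: reduce T->F. Stack=[E - ( E - ( E + T] ptr=11 lookahead=/ remaining=[/ ( num ) ) ) $]
Step 25: shift /. Stack=[E - ( E - ( E + T /] ptr=12 lookahead=( remaining=[( num ) ) ) $]
Step 26: shift (. Stack=[E - ( E - ( E + T / (] ptr=13 lookahead=num remaining=[num ) ) ) $]
Step 27: shift num. Stack=[E - ( E - ( E + T / ( num] ptr=14 lookahead=) remaining=[) ) ) $]
Step 28: reduce F->num. Stack=[E - ( E - ( E + T / ( F] ptr=14 lookahead=) remaining=[) ) ) $]
Step 29: reduce T->F. Stack=[E - ( E - ( E + T / ( T] ptr=14 lookahead=) remaining=[) ) ) $]
Step 30: reduce E->T. Stack=[E - ( E - ( E + T / ( E] ptr=14 lookahead=) remaining=[) ) ) $]
Step 31: shift ). Stack=[E - ( E - ( E + T / ( E )] ptr=15 lookahead=) remaining=[) ) $]
Step 32: reduce F->( E ). Stack=[E - ( E - ( E + T / F] ptr=15 lookahead=) remaining=[) ) $]
Step 33: reduce T->T / F. Stack=[E - ( E - ( E + T] ptr=15 lookahead=) remaining=[) ) $]
Step 34: reduce E->E + T. Stack=[E - ( E - ( E] ptr=15 lookahead=) remaining=[) ) $]
Step 35: shift ). Stack=[E - ( E - ( E )] ptr=16 lookahead=) remaining=[) $]
Step 36: reduce F->( E ). Stack=[E - ( E - F] ptr=16 lookahead=) remaining=[) $]
Step 37: reduce T->F. Stack=[E - ( E - T] ptr=16 lookahead=) remaining=[) $]

Answer: E - ( E - T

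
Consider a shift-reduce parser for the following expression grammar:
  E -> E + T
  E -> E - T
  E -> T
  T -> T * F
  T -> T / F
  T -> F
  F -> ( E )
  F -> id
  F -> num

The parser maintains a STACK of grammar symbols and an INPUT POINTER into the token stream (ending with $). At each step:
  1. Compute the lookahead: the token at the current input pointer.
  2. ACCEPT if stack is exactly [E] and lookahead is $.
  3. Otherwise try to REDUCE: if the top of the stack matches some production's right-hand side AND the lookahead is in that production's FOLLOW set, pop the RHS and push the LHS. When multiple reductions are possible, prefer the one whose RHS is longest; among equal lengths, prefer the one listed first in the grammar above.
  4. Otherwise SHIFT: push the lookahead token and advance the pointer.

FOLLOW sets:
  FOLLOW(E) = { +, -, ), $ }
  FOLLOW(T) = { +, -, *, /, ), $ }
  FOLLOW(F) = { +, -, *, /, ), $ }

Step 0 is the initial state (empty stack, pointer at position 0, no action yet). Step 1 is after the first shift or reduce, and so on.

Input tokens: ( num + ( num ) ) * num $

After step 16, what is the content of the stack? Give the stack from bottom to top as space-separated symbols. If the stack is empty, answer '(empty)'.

Step 1: shift (. Stack=[(] ptr=1 lookahead=num remaining=[num + ( num ) ) * num $]
Step 2: shift num. Stack=[( num] ptr=2 lookahead=+ remaining=[+ ( num ) ) * num $]
Step 3: reduce F->num. Stack=[( F] ptr=2 lookahead=+ remaining=[+ ( num ) ) * num $]
Step 4: reduce T->F. Stack=[( T] ptr=2 lookahead=+ remaining=[+ ( num ) ) * num $]
Step 5: reduce E->T. Stack=[( E] ptr=2 lookahead=+ remaining=[+ ( num ) ) * num $]
Step 6: shift +. Stack=[( E +] ptr=3 lookahead=( remaining=[( num ) ) * num $]
Step 7: shift (. Stack=[( E + (] ptr=4 lookahead=num remaining=[num ) ) * num $]
Step 8: shift num. Stack=[( E + ( num] ptr=5 lookahead=) remaining=[) ) * num $]
Step 9: reduce F->num. Stack=[( E + ( F] ptr=5 lookahead=) remaining=[) ) * num $]
Step 10: reduce T->F. Stack=[( E + ( T] ptr=5 lookahead=) remaining=[) ) * num $]
Step 11: reduce E->T. Stack=[( E + ( E] ptr=5 lookahead=) remaining=[) ) * num $]
Step 12: shift ). Stack=[( E + ( E )] ptr=6 lookahead=) remaining=[) * num $]
Step 13: reduce F->( E ). Stack=[( E + F] ptr=6 lookahead=) remaining=[) * num $]
Step 14: reduce T->F. Stack=[( E + T] ptr=6 lookahead=) remaining=[) * num $]
Step 15: reduce E->E + T. Stack=[( E] ptr=6 lookahead=) remaining=[) * num $]
Step 16: shift ). Stack=[( E )] ptr=7 lookahead=* remaining=[* num $]

Answer: ( E )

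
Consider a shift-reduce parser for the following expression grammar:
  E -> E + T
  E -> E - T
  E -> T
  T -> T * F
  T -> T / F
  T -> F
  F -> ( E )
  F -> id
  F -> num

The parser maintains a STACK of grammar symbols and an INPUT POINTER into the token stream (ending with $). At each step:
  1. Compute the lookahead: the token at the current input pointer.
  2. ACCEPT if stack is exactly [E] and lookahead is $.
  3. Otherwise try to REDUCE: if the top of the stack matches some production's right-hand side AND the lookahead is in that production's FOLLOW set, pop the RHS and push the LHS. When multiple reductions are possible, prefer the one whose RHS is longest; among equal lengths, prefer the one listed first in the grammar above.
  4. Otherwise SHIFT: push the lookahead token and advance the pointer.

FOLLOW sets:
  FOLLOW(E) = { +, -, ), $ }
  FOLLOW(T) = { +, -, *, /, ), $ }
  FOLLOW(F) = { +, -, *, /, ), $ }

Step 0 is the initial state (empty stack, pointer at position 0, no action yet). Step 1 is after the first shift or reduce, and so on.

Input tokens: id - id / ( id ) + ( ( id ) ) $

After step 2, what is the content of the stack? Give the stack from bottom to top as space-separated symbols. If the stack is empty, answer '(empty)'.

Answer: F

Derivation:
Step 1: shift id. Stack=[id] ptr=1 lookahead=- remaining=[- id / ( id ) + ( ( id ) ) $]
Step 2: reduce F->id. Stack=[F] ptr=1 lookahead=- remaining=[- id / ( id ) + ( ( id ) ) $]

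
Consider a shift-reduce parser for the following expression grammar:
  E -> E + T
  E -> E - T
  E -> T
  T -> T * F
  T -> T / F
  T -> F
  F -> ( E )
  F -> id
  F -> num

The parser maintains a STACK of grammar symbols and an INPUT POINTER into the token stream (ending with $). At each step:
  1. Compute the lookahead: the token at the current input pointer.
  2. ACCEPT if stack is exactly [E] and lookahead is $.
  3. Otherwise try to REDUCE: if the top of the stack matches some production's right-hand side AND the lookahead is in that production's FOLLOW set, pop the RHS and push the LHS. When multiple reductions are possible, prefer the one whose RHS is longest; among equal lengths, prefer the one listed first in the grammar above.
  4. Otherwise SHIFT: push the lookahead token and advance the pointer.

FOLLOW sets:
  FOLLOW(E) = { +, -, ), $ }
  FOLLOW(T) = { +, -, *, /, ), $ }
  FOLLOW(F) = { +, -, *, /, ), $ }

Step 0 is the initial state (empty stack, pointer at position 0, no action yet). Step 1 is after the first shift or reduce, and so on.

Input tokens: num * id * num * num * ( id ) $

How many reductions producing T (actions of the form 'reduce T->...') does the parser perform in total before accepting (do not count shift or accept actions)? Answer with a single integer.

Answer: 6

Derivation:
Step 1: shift num. Stack=[num] ptr=1 lookahead=* remaining=[* id * num * num * ( id ) $]
Step 2: reduce F->num. Stack=[F] ptr=1 lookahead=* remaining=[* id * num * num * ( id ) $]
Step 3: reduce T->F. Stack=[T] ptr=1 lookahead=* remaining=[* id * num * num * ( id ) $]
Step 4: shift *. Stack=[T *] ptr=2 lookahead=id remaining=[id * num * num * ( id ) $]
Step 5: shift id. Stack=[T * id] ptr=3 lookahead=* remaining=[* num * num * ( id ) $]
Step 6: reduce F->id. Stack=[T * F] ptr=3 lookahead=* remaining=[* num * num * ( id ) $]
Step 7: reduce T->T * F. Stack=[T] ptr=3 lookahead=* remaining=[* num * num * ( id ) $]
Step 8: shift *. Stack=[T *] ptr=4 lookahead=num remaining=[num * num * ( id ) $]
Step 9: shift num. Stack=[T * num] ptr=5 lookahead=* remaining=[* num * ( id ) $]
Step 10: reduce F->num. Stack=[T * F] ptr=5 lookahead=* remaining=[* num * ( id ) $]
Step 11: reduce T->T * F. Stack=[T] ptr=5 lookahead=* remaining=[* num * ( id ) $]
Step 12: shift *. Stack=[T *] ptr=6 lookahead=num remaining=[num * ( id ) $]
Step 13: shift num. Stack=[T * num] ptr=7 lookahead=* remaining=[* ( id ) $]
Step 14: reduce F->num. Stack=[T * F] ptr=7 lookahead=* remaining=[* ( id ) $]
Step 15: reduce T->T * F. Stack=[T] ptr=7 lookahead=* remaining=[* ( id ) $]
Step 16: shift *. Stack=[T *] ptr=8 lookahead=( remaining=[( id ) $]
Step 17: shift (. Stack=[T * (] ptr=9 lookahead=id remaining=[id ) $]
Step 18: shift id. Stack=[T * ( id] ptr=10 lookahead=) remaining=[) $]
Step 19: reduce F->id. Stack=[T * ( F] ptr=10 lookahead=) remaining=[) $]
Step 20: reduce T->F. Stack=[T * ( T] ptr=10 lookahead=) remaining=[) $]
Step 21: reduce E->T. Stack=[T * ( E] ptr=10 lookahead=) remaining=[) $]
Step 22: shift ). Stack=[T * ( E )] ptr=11 lookahead=$ remaining=[$]
Step 23: reduce F->( E ). Stack=[T * F] ptr=11 lookahead=$ remaining=[$]
Step 24: reduce T->T * F. Stack=[T] ptr=11 lookahead=$ remaining=[$]
Step 25: reduce E->T. Stack=[E] ptr=11 lookahead=$ remaining=[$]
Step 26: accept. Stack=[E] ptr=11 lookahead=$ remaining=[$]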